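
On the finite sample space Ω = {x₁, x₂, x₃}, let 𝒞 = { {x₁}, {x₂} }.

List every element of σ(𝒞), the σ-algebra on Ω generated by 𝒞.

σ(𝒞) (8 sets): { {}, {x₁}, {x₂}, {x₃}, {x₁,x₂}, {x₁,x₃}, {x₂,x₃}, Ω }

Trace:
Seed the family with 𝒞 together with ∅ and Ω: { {}, {x₁}, {x₂}, Ω }.
Iteration 1: 3 new —
  {x₁,x₂}  = {x₁} ∪ {x₂}
  {x₁,x₃}  = ᶜ of {x₂}
  {x₂,x₃}  = ᶜ of {x₁}
Iteration 2 adds 1:
  {x₃}  = ᶜ of {x₁,x₂}
Iteration 3 adds nothing — fixpoint reached.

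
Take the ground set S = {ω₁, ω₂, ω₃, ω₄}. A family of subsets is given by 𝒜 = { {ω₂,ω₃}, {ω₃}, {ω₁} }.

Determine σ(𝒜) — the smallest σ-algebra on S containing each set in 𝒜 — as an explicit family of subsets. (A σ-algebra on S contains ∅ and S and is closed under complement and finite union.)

σ(𝒜) (16 sets): { {}, {ω₁}, {ω₂}, {ω₃}, {ω₄}, {ω₁,ω₂}, {ω₁,ω₃}, {ω₁,ω₄}, {ω₂,ω₃}, {ω₂,ω₄}, {ω₃,ω₄}, {ω₁,ω₂,ω₃}, {ω₁,ω₂,ω₄}, {ω₁,ω₃,ω₄}, {ω₂,ω₃,ω₄}, S }

Check:
Initial family (5 sets): { {}, {ω₁}, {ω₃}, {ω₂,ω₃}, S }.
Iteration 1. New:
  {ω₁,ω₃}  = {ω₃} ∪ {ω₁}
  {ω₁,ω₄}  = S∖{ω₂,ω₃}
  {ω₁,ω₂,ω₃}  = {ω₂,ω₃} ∪ {ω₁}
  {ω₁,ω₂,ω₄}  = S∖{ω₃}
  {ω₂,ω₃,ω₄}  = S∖{ω₁}
  [10 total]
Iteration 2 adds 3:
  {ω₄}  = S∖{ω₁,ω₂,ω₃}
  {ω₂,ω₄}  = S∖{ω₁,ω₃}
  {ω₁,ω₃,ω₄}  = {ω₃} ∪ {ω₁,ω₄}
  [13 total]
Iteration 3: 2 new —
  {ω₂}  = S∖{ω₁,ω₃,ω₄}
  {ω₃,ω₄}  = {ω₃} ∪ {ω₄}
  [15 total]
Iteration 4: +1 →
  {ω₁,ω₂}  = S∖{ω₃,ω₄}
  [16 total]
Iteration 5 adds nothing — fixpoint reached.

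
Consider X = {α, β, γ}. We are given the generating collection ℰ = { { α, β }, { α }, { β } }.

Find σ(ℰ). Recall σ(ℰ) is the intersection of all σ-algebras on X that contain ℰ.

σ(ℰ) = { ∅, { α }, { β }, { γ }, { α, β }, { α, γ }, { β, γ }, X }

Derivation:
Seed the family with ℰ together with ∅ and X: { ∅, { α }, { β }, { α, β }, X }.
Round 1. New:
  { γ }  = ᶜ of { α, β }
  { α, γ }  = ᶜ of { β }
  { β, γ }  = ᶜ of { α }
  (now 8)
Round 2 adds nothing — fixpoint reached.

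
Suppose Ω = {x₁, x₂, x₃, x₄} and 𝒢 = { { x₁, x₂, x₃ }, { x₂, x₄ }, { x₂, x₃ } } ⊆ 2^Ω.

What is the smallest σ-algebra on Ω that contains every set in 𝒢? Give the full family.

Begin from { ∅, { x₂, x₃ }, { x₂, x₄ }, { x₁, x₂, x₃ }, Ω } (that is, 𝒢 plus ∅ and Ω).
Pass 1. New:
  { x₄ }  = complement { x₁, x₂, x₃ }
  { x₁, x₃ }  = complement { x₂, x₄ }
  { x₁, x₄ }  = complement { x₂, x₃ }
  { x₂, x₃, x₄ }  = { x₂, x₃ } ∪ { x₂, x₄ }
  [9 total]
Pass 2: 3 new —
  { x₁ }  = complement { x₂, x₃, x₄ }
  { x₁, x₂, x₄ }  = { x₁, x₄ } ∪ { x₂, x₄ }
  { x₁, x₃, x₄ }  = { x₁, x₄ } ∪ { x₁, x₃ }
  [12 total]
Pass 3 (2 new):
  { x₂ }  = complement { x₁, x₃, x₄ }
  { x₃ }  = complement { x₁, x₂, x₄ }
  [14 total]
Pass 4 (2 new):
  { x₁, x₂ }  = { x₂ } ∪ { x₁ }
  { x₃, x₄ }  = { x₃ } ∪ { x₄ }
  [16 total]
Pass 5 adds nothing — fixpoint reached.

Hence σ(𝒢) has 16 members: { ∅, { x₁ }, { x₂ }, { x₃ }, { x₄ }, { x₁, x₂ }, { x₁, x₃ }, { x₁, x₄ }, { x₂, x₃ }, { x₂, x₄ }, { x₃, x₄ }, { x₁, x₂, x₃ }, { x₁, x₂, x₄ }, { x₁, x₃, x₄ }, { x₂, x₃, x₄ }, Ω }.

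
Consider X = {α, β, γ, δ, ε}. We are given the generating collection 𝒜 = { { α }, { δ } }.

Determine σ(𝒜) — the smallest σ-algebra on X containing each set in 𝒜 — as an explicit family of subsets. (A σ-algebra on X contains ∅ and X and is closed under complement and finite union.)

Start: 𝒜 ∪ {∅, X} = { {  }, { α }, { δ }, X }.
Step 1 adds 3:
  { α, δ }  = { α } ∪ { δ }
  { α, β, γ, ε }  = complement { δ }
  { β, γ, δ, ε }  = complement { α }
  — 7 sets.
Step 2 adds 1:
  { β, γ, ε }  = complement { α, δ }
  — 8 sets.
Step 3: stable.

Hence σ(𝒜) has 8 members: { {  }, { α }, { δ }, { α, δ }, { β, γ, ε }, { α, β, γ, ε }, { β, γ, δ, ε }, X }.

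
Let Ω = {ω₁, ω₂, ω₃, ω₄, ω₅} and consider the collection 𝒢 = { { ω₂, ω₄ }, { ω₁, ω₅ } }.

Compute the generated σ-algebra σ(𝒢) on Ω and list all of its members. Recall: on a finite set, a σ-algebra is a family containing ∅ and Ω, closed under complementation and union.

σ(𝒢) (8 sets): { {  }, { ω₃ }, { ω₁, ω₅ }, { ω₂, ω₄ }, { ω₁, ω₃, ω₅ }, { ω₂, ω₃, ω₄ }, { ω₁, ω₂, ω₄, ω₅ }, Ω }

Check:
Begin from { {  }, { ω₁, ω₅ }, { ω₂, ω₄ }, Ω } (that is, 𝒢 plus ∅ and Ω).
Pass 1: 3 new —
  { ω₁, ω₃, ω₅ }  = { ω₂, ω₄ }ᶜ
  { ω₂, ω₃, ω₄ }  = { ω₁, ω₅ }ᶜ
  { ω₁, ω₂, ω₄, ω₅ }  = { ω₂, ω₄ } ∪ { ω₁, ω₅ }
  [7 total]
Pass 2. New:
  { ω₃ }  = { ω₁, ω₂, ω₄, ω₅ }ᶜ
  [8 total]
Pass 3: stable.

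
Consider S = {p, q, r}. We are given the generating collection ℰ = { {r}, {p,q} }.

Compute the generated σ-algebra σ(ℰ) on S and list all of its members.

Initial family (4 sets): { {}, {r}, {p,q}, S }.
Round 1: closed — nothing new.

Hence σ(ℰ) has 4 members: { {}, {r}, {p,q}, S }.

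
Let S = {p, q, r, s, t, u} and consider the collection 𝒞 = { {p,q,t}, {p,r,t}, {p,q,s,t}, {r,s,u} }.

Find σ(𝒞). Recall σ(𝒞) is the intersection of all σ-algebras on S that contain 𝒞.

Start: 𝒞 ∪ {∅, S} = { {}, {p,q,t}, {p,r,t}, {r,s,u}, {p,q,s,t}, S }.
Iteration 1 (5 new):
  {r,u}  = S∖{p,q,s,t}
  {q,s,u}  = S∖{p,r,t}
  {p,q,r,t}  = {p,q,t} ∪ {p,r,t}
  {p,q,r,s,t}  = {p,r,t} ∪ {p,q,s,t}
  {p,r,s,t,u}  = {p,r,t} ∪ {r,s,u}
  (now 11)
Iteration 2. New:
  {q}  = S∖{p,r,s,t,u}
  {u}  = S∖{p,q,r,s,t}
  {s,u}  = S∖{p,q,r,t}
  {p,r,t,u}  = {p,r,t} ∪ {r,u}
  {q,r,s,u}  = {q,s,u} ∪ {r,u}
  {p,q,r,t,u}  = {p,q,t} ∪ {r,u}
  {p,q,s,t,u}  = {q,s,u} ∪ {p,q,s,t}
  (now 18)
Iteration 3. New:
  {r}  = S∖{p,q,s,t,u}
  {s}  = S∖{p,q,r,t,u}
  {p,t}  = S∖{q,r,s,u}
  {q,s}  = S∖{p,r,t,u}
  {q,u}  = {q} ∪ {u}
  {q,r,u}  = {r,u} ∪ {q}
  {p,q,t,u}  = {p,q,t} ∪ {u}
  (now 25)
Iteration 4 (7 new):
  {q,r}  = {q} ∪ {r}
  {r,s}  = S∖{p,q,t,u}
  {p,s,t}  = S∖{q,r,u}
  {p,t,u}  = {u} ∪ {p,t}
  {q,r,s}  = {r} ∪ {q,s}
  {p,r,s,t}  = S∖{q,u}
  {p,s,t,u}  = {p,t} ∪ {s,u}
  (now 32)
Iteration 5: closed — nothing new.

Hence σ(𝒞) has 32 members: { {}, {q}, {r}, {s}, {u}, {p,t}, {q,r}, {q,s}, {q,u}, {r,s}, {r,u}, {s,u}, {p,q,t}, {p,r,t}, {p,s,t}, {p,t,u}, {q,r,s}, {q,r,u}, {q,s,u}, {r,s,u}, {p,q,r,t}, {p,q,s,t}, {p,q,t,u}, {p,r,s,t}, {p,r,t,u}, {p,s,t,u}, {q,r,s,u}, {p,q,r,s,t}, {p,q,r,t,u}, {p,q,s,t,u}, {p,r,s,t,u}, S }.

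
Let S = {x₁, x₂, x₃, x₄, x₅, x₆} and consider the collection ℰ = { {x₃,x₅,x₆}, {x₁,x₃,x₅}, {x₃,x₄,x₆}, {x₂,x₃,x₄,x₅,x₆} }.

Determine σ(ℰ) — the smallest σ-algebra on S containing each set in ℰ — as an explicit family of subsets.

σ(ℰ) = { ∅, {x₁}, {x₂}, {x₃}, {x₄}, {x₅}, {x₆}, {x₁,x₂}, {x₁,x₃}, {x₁,x₄}, {x₁,x₅}, {x₁,x₆}, {x₂,x₃}, {x₂,x₄}, {x₂,x₅}, {x₂,x₆}, {x₃,x₄}, {x₃,x₅}, {x₃,x₆}, {x₄,x₅}, {x₄,x₆}, {x₅,x₆}, {x₁,x₂,x₃}, {x₁,x₂,x₄}, {x₁,x₂,x₅}, {x₁,x₂,x₆}, {x₁,x₃,x₄}, {x₁,x₃,x₅}, {x₁,x₃,x₆}, {x₁,x₄,x₅}, {x₁,x₄,x₆}, {x₁,x₅,x₆}, {x₂,x₃,x₄}, {x₂,x₃,x₅}, {x₂,x₃,x₆}, {x₂,x₄,x₅}, {x₂,x₄,x₆}, {x₂,x₅,x₆}, {x₃,x₄,x₅}, {x₃,x₄,x₆}, {x₃,x₅,x₆}, {x₄,x₅,x₆}, {x₁,x₂,x₃,x₄}, {x₁,x₂,x₃,x₅}, {x₁,x₂,x₃,x₆}, {x₁,x₂,x₄,x₅}, {x₁,x₂,x₄,x₆}, {x₁,x₂,x₅,x₆}, {x₁,x₃,x₄,x₅}, {x₁,x₃,x₄,x₆}, {x₁,x₃,x₅,x₆}, {x₁,x₄,x₅,x₆}, {x₂,x₃,x₄,x₅}, {x₂,x₃,x₄,x₆}, {x₂,x₃,x₅,x₆}, {x₂,x₄,x₅,x₆}, {x₃,x₄,x₅,x₆}, {x₁,x₂,x₃,x₄,x₅}, {x₁,x₂,x₃,x₄,x₆}, {x₁,x₂,x₃,x₅,x₆}, {x₁,x₂,x₄,x₅,x₆}, {x₁,x₃,x₄,x₅,x₆}, {x₂,x₃,x₄,x₅,x₆}, S }

Trace:
Start: ℰ ∪ {∅, S} = { ∅, {x₁,x₃,x₅}, {x₃,x₄,x₆}, {x₃,x₅,x₆}, {x₂,x₃,x₄,x₅,x₆}, S }.
Step 1: +7 →
  {x₁}  = S∖{x₂,x₃,x₄,x₅,x₆}
  {x₁,x₂,x₄}  = S∖{x₃,x₅,x₆}
  {x₁,x₂,x₅}  = S∖{x₃,x₄,x₆}
  {x₂,x₄,x₆}  = S∖{x₁,x₃,x₅}
  {x₁,x₃,x₅,x₆}  = {x₃,x₅,x₆} ∪ {x₁,x₃,x₅}
  {x₃,x₄,x₅,x₆}  = {x₃,x₅,x₆} ∪ {x₃,x₄,x₆}
  {x₁,x₃,x₄,x₅,x₆}  = {x₁,x₃,x₅} ∪ {x₃,x₄,x₆}
  |family| = 13
Step 2 adds 12:
  {x₂}  = S∖{x₁,x₃,x₄,x₅,x₆}
  {x₁,x₂}  = S∖{x₃,x₄,x₅,x₆}
  {x₂,x₄}  = S∖{x₁,x₃,x₅,x₆}
  {x₁,x₂,x₃,x₅}  = {x₁,x₃,x₅} ∪ {x₁,x₂,x₅}
  {x₁,x₂,x₄,x₅}  = {x₁,x₂,x₄} ∪ {x₁,x₂,x₅}
  {x₁,x₂,x₄,x₆}  = {x₂,x₄,x₆} ∪ {x₁,x₂,x₄}
  {x₁,x₃,x₄,x₆}  = {x₃,x₄,x₆} ∪ {x₁}
  {x₂,x₃,x₄,x₆}  = {x₂,x₄,x₆} ∪ {x₃,x₄,x₆}
  {x₁,x₂,x₃,x₄,x₅}  = {x₁,x₃,x₅} ∪ {x₁,x₂,x₄}
  {x₁,x₂,x₃,x₄,x₆}  = {x₁,x₂,x₄} ∪ {x₃,x₄,x₆}
  {x₁,x₂,x₃,x₅,x₆}  = {x₁,x₃,x₅,x₆} ∪ {x₁,x₂,x₅}
  {x₁,x₂,x₄,x₅,x₆}  = {x₂,x₄,x₆} ∪ {x₁,x₂,x₅}
  |family| = 25
Step 3: 10 new —
  {x₃}  = S∖{x₁,x₂,x₄,x₅,x₆}
  {x₄}  = S∖{x₁,x₂,x₃,x₅,x₆}
  {x₅}  = S∖{x₁,x₂,x₃,x₄,x₆}
  {x₆}  = S∖{x₁,x₂,x₃,x₄,x₅}
  {x₁,x₅}  = S∖{x₂,x₃,x₄,x₆}
  {x₂,x₅}  = S∖{x₁,x₃,x₄,x₆}
  {x₃,x₅}  = S∖{x₁,x₂,x₄,x₆}
  {x₃,x₆}  = S∖{x₁,x₂,x₄,x₅}
  {x₄,x₆}  = S∖{x₁,x₂,x₃,x₅}
  {x₂,x₃,x₅,x₆}  = {x₂} ∪ {x₃,x₅,x₆}
  |family| = 35
Step 4 adds 28:
  {x₁,x₃}  = {x₁} ∪ {x₃}
  {x₁,x₄}  = S∖{x₂,x₃,x₅,x₆}
  {x₁,x₆}  = {x₁} ∪ {x₆}
  {x₂,x₃}  = {x₂} ∪ {x₃}
  {x₂,x₆}  = {x₂} ∪ {x₆}
  {x₃,x₄}  = {x₃} ∪ {x₄}
  {x₄,x₅}  = {x₅} ∪ {x₄}
  {x₅,x₆}  = {x₆} ∪ {x₅}
  {x₁,x₂,x₃}  = {x₁,x₂} ∪ {x₃}
  {x₁,x₂,x₆}  = {x₁,x₂} ∪ {x₆}
  {x₁,x₃,x₆}  = {x₁} ∪ {x₃,x₆}
  {x₁,x₄,x₅}  = {x₄} ∪ {x₁,x₅}
  {x₁,x₄,x₆}  = {x₁} ∪ {x₄,x₆}
  {x₁,x₅,x₆}  = {x₆} ∪ {x₁,x₅}
  {x₂,x₃,x₄}  = {x₃} ∪ {x₂,x₄}
  {x₂,x₃,x₅}  = {x₂,x₅} ∪ {x₃}
  {x₂,x₃,x₆}  = {x₂} ∪ {x₃,x₆}
  {x₂,x₄,x₅}  = {x₂,x₅} ∪ {x₄}
  {x₂,x₅,x₆}  = {x₂,x₅} ∪ {x₆}
  {x₃,x₄,x₅}  = {x₄} ∪ {x₃,x₅}
  {x₄,x₅,x₆}  = {x₅} ∪ {x₄,x₆}
  {x₁,x₂,x₃,x₄}  = {x₁,x₂,x₄} ∪ {x₃}
  {x₁,x₂,x₃,x₆}  = {x₁,x₂} ∪ {x₃,x₆}
  {x₁,x₂,x₅,x₆}  = {x₆} ∪ {x₁,x₂,x₅}
  {x₁,x₃,x₄,x₅}  = {x₁,x₃,x₅} ∪ {x₄}
  {x₁,x₄,x₅,x₆}  = {x₁,x₅} ∪ {x₄,x₆}
  {x₂,x₃,x₄,x₅}  = {x₃,x₅} ∪ {x₂,x₄}
  {x₂,x₄,x₅,x₆}  = {x₂,x₄,x₆} ∪ {x₂,x₅}
  |family| = 63
Step 5 (1 new):
  {x₁,x₃,x₄}  = S∖{x₂,x₅,x₆}
  |family| = 64
Step 6: no new sets; the family is a σ-algebra.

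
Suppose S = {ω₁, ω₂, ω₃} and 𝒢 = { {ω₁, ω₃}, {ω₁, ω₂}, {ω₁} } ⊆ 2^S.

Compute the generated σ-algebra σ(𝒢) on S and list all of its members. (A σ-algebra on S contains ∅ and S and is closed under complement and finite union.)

Answer: σ(𝒢) = { {}, {ω₁}, {ω₂}, {ω₃}, {ω₁, ω₂}, {ω₁, ω₃}, {ω₂, ω₃}, S }

Trace:
Begin from { {}, {ω₁}, {ω₁, ω₂}, {ω₁, ω₃}, S } (that is, 𝒢 plus ∅ and S).
Round 1 (3 new):
  {ω₂}  = S∖{ω₁, ω₃}
  {ω₃}  = S∖{ω₁, ω₂}
  {ω₂, ω₃}  = S∖{ω₁}
  — 8 sets.
Round 2: stable.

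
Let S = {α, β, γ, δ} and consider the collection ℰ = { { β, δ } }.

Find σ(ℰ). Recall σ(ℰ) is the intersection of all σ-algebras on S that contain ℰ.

Initial family (3 sets): { {}, { β, δ }, S }.
Step 1 adds 1:
  { α, γ }  = S∖{ β, δ }
  (now 4)
Step 2: closed — nothing new.

Therefore σ(ℰ) = { {}, { α, γ }, { β, δ }, S } (|σ(ℰ)| = 4).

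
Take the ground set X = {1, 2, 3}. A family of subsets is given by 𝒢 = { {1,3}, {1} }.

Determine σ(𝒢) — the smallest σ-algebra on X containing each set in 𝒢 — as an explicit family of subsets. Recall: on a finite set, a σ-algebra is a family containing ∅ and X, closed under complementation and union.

Initial family (4 sets): { {}, {1}, {1,3}, X }.
Round 1: 2 new —
  {2}  = complement {1,3}
  {2,3}  = complement {1}
  [6 total]
Round 2 (1 new):
  {1,2}  = {2} ∪ {1}
  [7 total]
Round 3. New:
  {3}  = complement {1,2}
  [8 total]
Round 4 adds nothing — fixpoint reached.

|σ(𝒢)| = 8.  σ(𝒢) = { {}, {1}, {2}, {3}, {1,2}, {1,3}, {2,3}, X }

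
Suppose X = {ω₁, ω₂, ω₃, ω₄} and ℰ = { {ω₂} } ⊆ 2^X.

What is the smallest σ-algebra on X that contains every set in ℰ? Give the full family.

|σ(ℰ)| = 4.  σ(ℰ) = { {}, {ω₂}, {ω₁, ω₃, ω₄}, X }

Working:
Start: ℰ ∪ {∅, X} = { {}, {ω₂}, X }.
Iteration 1: +1 →
  {ω₁, ω₃, ω₄}  = complement {ω₂}
  — 4 sets.
After Iteration 2 the family is unchanged; done.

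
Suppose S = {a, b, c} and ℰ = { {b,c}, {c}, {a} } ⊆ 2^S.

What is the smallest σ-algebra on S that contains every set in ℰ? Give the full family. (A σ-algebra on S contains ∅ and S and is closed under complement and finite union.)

Initial family (5 sets): { {}, {a}, {c}, {b,c}, S }.
Round 1: +2 →
  {a,b}  = complement {c}
  {a,c}  = {c} ∪ {a}
Round 2: 1 new —
  {b}  = complement {a,c}
After Round 3 the family is unchanged; done.

σ(ℰ) = { {}, {a}, {b}, {c}, {a,b}, {a,c}, {b,c}, S }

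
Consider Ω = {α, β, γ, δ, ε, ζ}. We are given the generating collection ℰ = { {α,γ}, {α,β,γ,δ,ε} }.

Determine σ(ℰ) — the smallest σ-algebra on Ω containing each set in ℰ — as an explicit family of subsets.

Take S₀ = ℰ ∪ {∅, Ω} = { {}, {α,γ}, {α,β,γ,δ,ε}, Ω }.
Pass 1 adds 2:
  {ζ}  = Ω∖{α,β,γ,δ,ε}
  {β,δ,ε,ζ}  = Ω∖{α,γ}
  |family| = 6
Pass 2 (1 new):
  {α,γ,ζ}  = {α,γ} ∪ {ζ}
  |family| = 7
Pass 3: +1 →
  {β,δ,ε}  = Ω∖{α,γ,ζ}
  |family| = 8
Pass 4: closed — nothing new.

Hence σ(ℰ) has 8 members: { {}, {ζ}, {α,γ}, {α,γ,ζ}, {β,δ,ε}, {β,δ,ε,ζ}, {α,β,γ,δ,ε}, Ω }.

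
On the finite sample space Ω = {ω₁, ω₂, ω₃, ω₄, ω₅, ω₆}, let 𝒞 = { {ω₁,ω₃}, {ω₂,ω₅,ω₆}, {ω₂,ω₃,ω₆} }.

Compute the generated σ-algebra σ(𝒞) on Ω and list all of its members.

Take S₀ = 𝒞 ∪ {∅, Ω} = { ∅, {ω₁,ω₃}, {ω₂,ω₃,ω₆}, {ω₂,ω₅,ω₆}, Ω }.
Step 1. New:
  {ω₁,ω₃,ω₄}  = {ω₂,ω₅,ω₆}ᶜ
  {ω₁,ω₄,ω₅}  = {ω₂,ω₃,ω₆}ᶜ
  {ω₁,ω₂,ω₃,ω₆}  = {ω₁,ω₃} ∪ {ω₂,ω₃,ω₆}
  {ω₂,ω₃,ω₅,ω₆}  = {ω₂,ω₃,ω₆} ∪ {ω₂,ω₅,ω₆}
  {ω₂,ω₄,ω₅,ω₆}  = {ω₁,ω₃}ᶜ
  {ω₁,ω₂,ω₃,ω₅,ω₆}  = {ω₁,ω₃} ∪ {ω₂,ω₅,ω₆}
  — 11 sets.
Step 2 (7 new):
  {ω₄}  = {ω₁,ω₂,ω₃,ω₅,ω₆}ᶜ
  {ω₁,ω₄}  = {ω₂,ω₃,ω₅,ω₆}ᶜ
  {ω₄,ω₅}  = {ω₁,ω₂,ω₃,ω₆}ᶜ
  {ω₁,ω₃,ω₄,ω₅}  = {ω₁,ω₄,ω₅} ∪ {ω₁,ω₃,ω₄}
  {ω₁,ω₂,ω₃,ω₄,ω₆}  = {ω₂,ω₃,ω₆} ∪ {ω₁,ω₃,ω₄}
  {ω₁,ω₂,ω₄,ω₅,ω₆}  = {ω₁,ω₄,ω₅} ∪ {ω₂,ω₅,ω₆}
  {ω₂,ω₃,ω₄,ω₅,ω₆}  = {ω₂,ω₃,ω₆} ∪ {ω₂,ω₄,ω₅,ω₆}
  — 18 sets.
Step 3 (5 new):
  {ω₁}  = {ω₂,ω₃,ω₄,ω₅,ω₆}ᶜ
  {ω₃}  = {ω₁,ω₂,ω₄,ω₅,ω₆}ᶜ
  {ω₅}  = {ω₁,ω₂,ω₃,ω₄,ω₆}ᶜ
  {ω₂,ω₆}  = {ω₁,ω₃,ω₄,ω₅}ᶜ
  {ω₂,ω₃,ω₄,ω₆}  = {ω₂,ω₃,ω₆} ∪ {ω₄}
  — 23 sets.
Step 4 (9 new):
  {ω₁,ω₅}  = {ω₂,ω₃,ω₄,ω₆}ᶜ
  {ω₃,ω₄}  = {ω₃} ∪ {ω₄}
  {ω₃,ω₅}  = {ω₅} ∪ {ω₃}
  {ω₁,ω₂,ω₆}  = {ω₁} ∪ {ω₂,ω₆}
  {ω₁,ω₃,ω₅}  = {ω₅} ∪ {ω₁,ω₃}
  {ω₂,ω₄,ω₆}  = {ω₂,ω₆} ∪ {ω₄}
  {ω₃,ω₄,ω₅}  = {ω₄,ω₅} ∪ {ω₃}
  {ω₁,ω₂,ω₄,ω₆}  = {ω₂,ω₆} ∪ {ω₁,ω₄}
  {ω₁,ω₂,ω₅,ω₆}  = {ω₁} ∪ {ω₂,ω₅,ω₆}
  — 32 sets.
Step 5: closed — nothing new.

|σ(𝒞)| = 32.  σ(𝒞) = { ∅, {ω₁}, {ω₃}, {ω₄}, {ω₅}, {ω₁,ω₃}, {ω₁,ω₄}, {ω₁,ω₅}, {ω₂,ω₆}, {ω₃,ω₄}, {ω₃,ω₅}, {ω₄,ω₅}, {ω₁,ω₂,ω₆}, {ω₁,ω₃,ω₄}, {ω₁,ω₃,ω₅}, {ω₁,ω₄,ω₅}, {ω₂,ω₃,ω₆}, {ω₂,ω₄,ω₆}, {ω₂,ω₅,ω₆}, {ω₃,ω₄,ω₅}, {ω₁,ω₂,ω₃,ω₆}, {ω₁,ω₂,ω₄,ω₆}, {ω₁,ω₂,ω₅,ω₆}, {ω₁,ω₃,ω₄,ω₅}, {ω₂,ω₃,ω₄,ω₆}, {ω₂,ω₃,ω₅,ω₆}, {ω₂,ω₄,ω₅,ω₆}, {ω₁,ω₂,ω₃,ω₄,ω₆}, {ω₁,ω₂,ω₃,ω₅,ω₆}, {ω₁,ω₂,ω₄,ω₅,ω₆}, {ω₂,ω₃,ω₄,ω₅,ω₆}, Ω }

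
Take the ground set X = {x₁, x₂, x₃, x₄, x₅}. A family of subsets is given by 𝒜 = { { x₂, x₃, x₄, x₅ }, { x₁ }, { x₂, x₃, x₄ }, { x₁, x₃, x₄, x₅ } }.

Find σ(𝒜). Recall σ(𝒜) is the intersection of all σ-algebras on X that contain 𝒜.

σ(𝒜) = { {  }, { x₁ }, { x₂ }, { x₅ }, { x₁, x₂ }, { x₁, x₅ }, { x₂, x₅ }, { x₃, x₄ }, { x₁, x₂, x₅ }, { x₁, x₃, x₄ }, { x₂, x₃, x₄ }, { x₃, x₄, x₅ }, { x₁, x₂, x₃, x₄ }, { x₁, x₃, x₄, x₅ }, { x₂, x₃, x₄, x₅ }, X }

Trace:
Begin from { {  }, { x₁ }, { x₂, x₃, x₄ }, { x₁, x₃, x₄, x₅ }, { x₂, x₃, x₄, x₅ }, X } (that is, 𝒜 plus ∅ and X).
Pass 1: +3 →
  { x₂ }  = ᶜ of { x₁, x₃, x₄, x₅ }
  { x₁, x₅ }  = ᶜ of { x₂, x₃, x₄ }
  { x₁, x₂, x₃, x₄ }  = { x₂, x₃, x₄ } ∪ { x₁ }
Pass 2: +3 →
  { x₅ }  = ᶜ of { x₁, x₂, x₃, x₄ }
  { x₁, x₂ }  = { x₂ } ∪ { x₁ }
  { x₁, x₂, x₅ }  = { x₂ } ∪ { x₁, x₅ }
Pass 3 adds 3:
  { x₂, x₅ }  = { x₂ } ∪ { x₅ }
  { x₃, x₄ }  = ᶜ of { x₁, x₂, x₅ }
  { x₃, x₄, x₅ }  = ᶜ of { x₁, x₂ }
Pass 4. New:
  { x₁, x₃, x₄ }  = ᶜ of { x₂, x₅ }
After Pass 5 the family is unchanged; done.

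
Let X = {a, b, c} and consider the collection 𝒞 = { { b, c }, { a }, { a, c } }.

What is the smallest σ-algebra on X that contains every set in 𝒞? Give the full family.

|σ(𝒞)| = 8.  σ(𝒞) = { ∅, { a }, { b }, { c }, { a, b }, { a, c }, { b, c }, X }

Check:
Seed the family with 𝒞 together with ∅ and X: { ∅, { a }, { a, c }, { b, c }, X }.
Pass 1: 1 new —
  { b }  = { a, c }ᶜ
  (now 6)
Pass 2. New:
  { a, b }  = { b } ∪ { a }
  (now 7)
Pass 3: 1 new —
  { c }  = { a, b }ᶜ
  (now 8)
Pass 4: closed — nothing new.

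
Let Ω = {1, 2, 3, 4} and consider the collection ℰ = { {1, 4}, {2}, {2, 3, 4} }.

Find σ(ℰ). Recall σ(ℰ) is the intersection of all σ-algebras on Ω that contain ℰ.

Take S₀ = ℰ ∪ {∅, Ω} = { {}, {2}, {1, 4}, {2, 3, 4}, Ω }.
Pass 1. New:
  {1}  = Ω∖{2, 3, 4}
  {2, 3}  = Ω∖{1, 4}
  {1, 2, 4}  = {1, 4} ∪ {2}
  {1, 3, 4}  = Ω∖{2}
  (now 9)
Pass 2 (3 new):
  {3}  = Ω∖{1, 2, 4}
  {1, 2}  = {2} ∪ {1}
  {1, 2, 3}  = {2, 3} ∪ {1}
  (now 12)
Pass 3 adds 3:
  {4}  = Ω∖{1, 2, 3}
  {1, 3}  = {3} ∪ {1}
  {3, 4}  = Ω∖{1, 2}
  (now 15)
Pass 4 (1 new):
  {2, 4}  = Ω∖{1, 3}
  (now 16)
Pass 5 adds nothing — fixpoint reached.

|σ(ℰ)| = 16.  σ(ℰ) = { {}, {1}, {2}, {3}, {4}, {1, 2}, {1, 3}, {1, 4}, {2, 3}, {2, 4}, {3, 4}, {1, 2, 3}, {1, 2, 4}, {1, 3, 4}, {2, 3, 4}, Ω }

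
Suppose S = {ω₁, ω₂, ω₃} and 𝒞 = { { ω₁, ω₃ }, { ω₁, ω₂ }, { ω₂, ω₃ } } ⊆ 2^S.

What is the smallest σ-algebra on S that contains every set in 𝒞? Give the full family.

σ(𝒞) = { ∅, { ω₁ }, { ω₂ }, { ω₃ }, { ω₁, ω₂ }, { ω₁, ω₃ }, { ω₂, ω₃ }, S }

Trace:
Seed the family with 𝒞 together with ∅ and S: { ∅, { ω₁, ω₂ }, { ω₁, ω₃ }, { ω₂, ω₃ }, S }.
Step 1 (3 new):
  { ω₁ }  = S∖{ ω₂, ω₃ }
  { ω₂ }  = S∖{ ω₁, ω₃ }
  { ω₃ }  = S∖{ ω₁, ω₂ }
Step 2: closed — nothing new.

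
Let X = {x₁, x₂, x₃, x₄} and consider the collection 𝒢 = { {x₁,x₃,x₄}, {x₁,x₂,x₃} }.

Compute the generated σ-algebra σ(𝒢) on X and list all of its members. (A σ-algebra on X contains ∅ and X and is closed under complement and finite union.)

Answer: σ(𝒢) = { ∅, {x₂}, {x₄}, {x₁,x₃}, {x₂,x₄}, {x₁,x₂,x₃}, {x₁,x₃,x₄}, X }

Check:
Initial family (4 sets): { ∅, {x₁,x₂,x₃}, {x₁,x₃,x₄}, X }.
Pass 1 adds 2:
  {x₂}  = X∖{x₁,x₃,x₄}
  {x₄}  = X∖{x₁,x₂,x₃}
  — 6 sets.
Pass 2. New:
  {x₂,x₄}  = {x₄} ∪ {x₂}
  — 7 sets.
Pass 3 adds 1:
  {x₁,x₃}  = X∖{x₂,x₄}
  — 8 sets.
Pass 4: already closed under ᶜ and ∪.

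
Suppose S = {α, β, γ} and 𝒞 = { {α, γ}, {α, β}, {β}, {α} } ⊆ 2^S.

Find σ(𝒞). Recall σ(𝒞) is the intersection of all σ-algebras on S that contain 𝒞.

Take S₀ = 𝒞 ∪ {∅, S} = { ∅, {α}, {β}, {α, β}, {α, γ}, S }.
Round 1. New:
  {γ}  = complement {α, β}
  {β, γ}  = complement {α}
After Round 2 the family is unchanged; done.

σ(𝒞) = { ∅, {α}, {β}, {γ}, {α, β}, {α, γ}, {β, γ}, S }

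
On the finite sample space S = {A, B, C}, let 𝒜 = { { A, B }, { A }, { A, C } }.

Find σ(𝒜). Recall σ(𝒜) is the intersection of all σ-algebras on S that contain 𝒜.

σ(𝒜) = { {  }, { A }, { B }, { C }, { A, B }, { A, C }, { B, C }, S }

Trace:
Take S₀ = 𝒜 ∪ {∅, S} = { {  }, { A }, { A, B }, { A, C }, S }.
Iteration 1. New:
  { B }  = ᶜ of { A, C }
  { C }  = ᶜ of { A, B }
  { B, C }  = ᶜ of { A }
Iteration 2 adds nothing — fixpoint reached.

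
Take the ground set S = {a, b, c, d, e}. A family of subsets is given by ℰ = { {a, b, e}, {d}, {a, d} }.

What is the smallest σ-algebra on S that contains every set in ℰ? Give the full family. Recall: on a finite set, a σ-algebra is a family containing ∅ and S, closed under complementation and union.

Answer: σ(ℰ) = { ∅, {a}, {c}, {d}, {a, c}, {a, d}, {b, e}, {c, d}, {a, b, e}, {a, c, d}, {b, c, e}, {b, d, e}, {a, b, c, e}, {a, b, d, e}, {b, c, d, e}, S }

Derivation:
Take S₀ = ℰ ∪ {∅, S} = { ∅, {d}, {a, d}, {a, b, e}, S }.
Step 1: 4 new —
  {c, d}  = {a, b, e}ᶜ
  {b, c, e}  = {a, d}ᶜ
  {a, b, c, e}  = {d}ᶜ
  {a, b, d, e}  = {a, b, e} ∪ {a, d}
  [9 total]
Step 2. New:
  {c}  = {a, b, d, e}ᶜ
  {a, c, d}  = {c, d} ∪ {a, d}
  {b, c, d, e}  = {c, d} ∪ {b, c, e}
  [12 total]
Step 3: 2 new —
  {a}  = {b, c, d, e}ᶜ
  {b, e}  = {a, c, d}ᶜ
  [14 total]
Step 4: +2 →
  {a, c}  = {c} ∪ {a}
  {b, d, e}  = {b, e} ∪ {d}
  [16 total]
Step 5: stable.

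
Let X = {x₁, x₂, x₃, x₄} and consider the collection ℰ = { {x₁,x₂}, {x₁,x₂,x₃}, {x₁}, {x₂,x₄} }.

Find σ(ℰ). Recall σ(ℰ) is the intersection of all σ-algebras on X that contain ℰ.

Start: ℰ ∪ {∅, X} = { ∅, {x₁}, {x₁,x₂}, {x₂,x₄}, {x₁,x₂,x₃}, X }.
Round 1. New:
  {x₄}  = X∖{x₁,x₂,x₃}
  {x₁,x₃}  = X∖{x₂,x₄}
  {x₃,x₄}  = X∖{x₁,x₂}
  {x₁,x₂,x₄}  = {x₁,x₂} ∪ {x₂,x₄}
  {x₂,x₃,x₄}  = X∖{x₁}
  [11 total]
Round 2: +3 →
  {x₃}  = X∖{x₁,x₂,x₄}
  {x₁,x₄}  = {x₄} ∪ {x₁}
  {x₁,x₃,x₄}  = {x₃,x₄} ∪ {x₁,x₃}
  [14 total]
Round 3: 2 new —
  {x₂}  = X∖{x₁,x₃,x₄}
  {x₂,x₃}  = X∖{x₁,x₄}
  [16 total]
Round 4: no new sets; the family is a σ-algebra.

Hence σ(ℰ) has 16 members: { ∅, {x₁}, {x₂}, {x₃}, {x₄}, {x₁,x₂}, {x₁,x₃}, {x₁,x₄}, {x₂,x₃}, {x₂,x₄}, {x₃,x₄}, {x₁,x₂,x₃}, {x₁,x₂,x₄}, {x₁,x₃,x₄}, {x₂,x₃,x₄}, X }.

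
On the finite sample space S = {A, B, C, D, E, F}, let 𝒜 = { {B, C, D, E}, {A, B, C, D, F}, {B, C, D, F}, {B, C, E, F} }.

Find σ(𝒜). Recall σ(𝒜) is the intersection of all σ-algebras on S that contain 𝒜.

Take S₀ = 𝒜 ∪ {∅, S} = { {}, {B, C, D, E}, {B, C, D, F}, {B, C, E, F}, {A, B, C, D, F}, S }.
Pass 1: +5 →
  {E}  = S∖{A, B, C, D, F}
  {A, D}  = S∖{B, C, E, F}
  {A, E}  = S∖{B, C, D, F}
  {A, F}  = S∖{B, C, D, E}
  {B, C, D, E, F}  = {B, C, D, F} ∪ {B, C, D, E}
  [11 total]
Pass 2: 6 new —
  {A}  = S∖{B, C, D, E, F}
  {A, D, E}  = {E} ∪ {A, D}
  {A, D, F}  = {A, F} ∪ {A, D}
  {A, E, F}  = {A, F} ∪ {E}
  {A, B, C, D, E}  = {B, C, D, E} ∪ {A, D}
  {A, B, C, E, F}  = {A, F} ∪ {B, C, E, F}
  [17 total]
Pass 3: +6 →
  {D}  = S∖{A, B, C, E, F}
  {F}  = S∖{A, B, C, D, E}
  {B, C, D}  = S∖{A, E, F}
  {B, C, E}  = S∖{A, D, F}
  {B, C, F}  = S∖{A, D, E}
  {A, D, E, F}  = {A, D, E} ∪ {A, E, F}
  [23 total]
Pass 4: 7 new —
  {B, C}  = S∖{A, D, E, F}
  {D, E}  = {E} ∪ {D}
  {D, F}  = {F} ∪ {D}
  {E, F}  = {F} ∪ {E}
  {A, B, C, D}  = {B, C, D} ∪ {A}
  {A, B, C, E}  = {A} ∪ {B, C, E}
  {A, B, C, F}  = {A} ∪ {B, C, F}
  [30 total]
Pass 5 (2 new):
  {A, B, C}  = {A} ∪ {B, C}
  {D, E, F}  = {E, F} ∪ {D, E}
  [32 total]
Pass 6: no new sets; the family is a σ-algebra.

Therefore σ(𝒜) = { {}, {A}, {D}, {E}, {F}, {A, D}, {A, E}, {A, F}, {B, C}, {D, E}, {D, F}, {E, F}, {A, B, C}, {A, D, E}, {A, D, F}, {A, E, F}, {B, C, D}, {B, C, E}, {B, C, F}, {D, E, F}, {A, B, C, D}, {A, B, C, E}, {A, B, C, F}, {A, D, E, F}, {B, C, D, E}, {B, C, D, F}, {B, C, E, F}, {A, B, C, D, E}, {A, B, C, D, F}, {A, B, C, E, F}, {B, C, D, E, F}, S } (|σ(𝒜)| = 32).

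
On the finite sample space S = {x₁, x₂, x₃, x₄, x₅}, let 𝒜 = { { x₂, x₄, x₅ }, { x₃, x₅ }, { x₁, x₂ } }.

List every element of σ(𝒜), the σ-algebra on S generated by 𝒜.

|σ(𝒜)| = 32.  σ(𝒜) = { {  }, { x₁ }, { x₂ }, { x₃ }, { x₄ }, { x₅ }, { x₁, x₂ }, { x₁, x₃ }, { x₁, x₄ }, { x₁, x₅ }, { x₂, x₃ }, { x₂, x₄ }, { x₂, x₅ }, { x₃, x₄ }, { x₃, x₅ }, { x₄, x₅ }, { x₁, x₂, x₃ }, { x₁, x₂, x₄ }, { x₁, x₂, x₅ }, { x₁, x₃, x₄ }, { x₁, x₃, x₅ }, { x₁, x₄, x₅ }, { x₂, x₃, x₄ }, { x₂, x₃, x₅ }, { x₂, x₄, x₅ }, { x₃, x₄, x₅ }, { x₁, x₂, x₃, x₄ }, { x₁, x₂, x₃, x₅ }, { x₁, x₂, x₄, x₅ }, { x₁, x₃, x₄, x₅ }, { x₂, x₃, x₄, x₅ }, S }

Working:
Begin from { {  }, { x₁, x₂ }, { x₃, x₅ }, { x₂, x₄, x₅ }, S } (that is, 𝒜 plus ∅ and S).
Iteration 1: +6 →
  { x₁, x₃ }  = S∖{ x₂, x₄, x₅ }
  { x₁, x₂, x₄ }  = S∖{ x₃, x₅ }
  { x₃, x₄, x₅ }  = S∖{ x₁, x₂ }
  { x₁, x₂, x₃, x₅ }  = { x₁, x₂ } ∪ { x₃, x₅ }
  { x₁, x₂, x₄, x₅ }  = { x₁, x₂ } ∪ { x₂, x₄, x₅ }
  { x₂, x₃, x₄, x₅ }  = { x₃, x₅ } ∪ { x₂, x₄, x₅ }
Iteration 2. New:
  { x₁ }  = S∖{ x₂, x₃, x₄, x₅ }
  { x₃ }  = S∖{ x₁, x₂, x₄, x₅ }
  { x₄ }  = S∖{ x₁, x₂, x₃, x₅ }
  { x₁, x₂, x₃ }  = { x₁, x₂ } ∪ { x₁, x₃ }
  { x₁, x₃, x₅ }  = { x₁, x₃ } ∪ { x₃, x₅ }
  { x₁, x₂, x₃, x₄ }  = { x₁, x₂, x₄ } ∪ { x₁, x₃ }
  { x₁, x₃, x₄, x₅ }  = { x₃, x₄, x₅ } ∪ { x₁, x₃ }
Iteration 3 adds 7:
  { x₂ }  = S∖{ x₁, x₃, x₄, x₅ }
  { x₅ }  = S∖{ x₁, x₂, x₃, x₄ }
  { x₁, x₄ }  = { x₄ } ∪ { x₁ }
  { x₂, x₄ }  = S∖{ x₁, x₃, x₅ }
  { x₃, x₄ }  = { x₃ } ∪ { x₄ }
  { x₄, x₅ }  = S∖{ x₁, x₂, x₃ }
  { x₁, x₃, x₄ }  = { x₁, x₃ } ∪ { x₄ }
Iteration 4 (7 new):
  { x₁, x₅ }  = { x₅ } ∪ { x₁ }
  { x₂, x₃ }  = { x₂ } ∪ { x₃ }
  { x₂, x₅ }  = S∖{ x₁, x₃, x₄ }
  { x₁, x₂, x₅ }  = S∖{ x₃, x₄ }
  { x₁, x₄, x₅ }  = { x₅ } ∪ { x₁, x₄ }
  { x₂, x₃, x₄ }  = { x₃, x₄ } ∪ { x₂ }
  { x₂, x₃, x₅ }  = S∖{ x₁, x₄ }
Iteration 5: already closed under ᶜ and ∪.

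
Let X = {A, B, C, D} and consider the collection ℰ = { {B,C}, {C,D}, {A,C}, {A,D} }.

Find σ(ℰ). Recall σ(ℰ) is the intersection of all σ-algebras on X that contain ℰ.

|σ(ℰ)| = 16.  σ(ℰ) = { {}, {A}, {B}, {C}, {D}, {A,B}, {A,C}, {A,D}, {B,C}, {B,D}, {C,D}, {A,B,C}, {A,B,D}, {A,C,D}, {B,C,D}, X }

Working:
Seed the family with ℰ together with ∅ and X: { {}, {A,C}, {A,D}, {B,C}, {C,D}, X }.
Pass 1 adds 5:
  {A,B}  = X∖{C,D}
  {B,D}  = X∖{A,C}
  {A,B,C}  = {B,C} ∪ {A,C}
  {A,C,D}  = {C,D} ∪ {A,D}
  {B,C,D}  = {C,D} ∪ {B,C}
Pass 2. New:
  {A}  = X∖{B,C,D}
  {B}  = X∖{A,C,D}
  {D}  = X∖{A,B,C}
  {A,B,D}  = {A,B} ∪ {A,D}
Pass 3. New:
  {C}  = X∖{A,B,D}
Pass 4 adds nothing — fixpoint reached.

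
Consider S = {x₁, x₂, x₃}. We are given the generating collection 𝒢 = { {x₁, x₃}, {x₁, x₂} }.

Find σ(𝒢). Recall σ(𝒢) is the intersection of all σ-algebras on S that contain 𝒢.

σ(𝒢) = { {}, {x₁}, {x₂}, {x₃}, {x₁, x₂}, {x₁, x₃}, {x₂, x₃}, S }

Derivation:
Seed the family with 𝒢 together with ∅ and S: { {}, {x₁, x₂}, {x₁, x₃}, S }.
Iteration 1 (2 new):
  {x₂}  = {x₁, x₃}ᶜ
  {x₃}  = {x₁, x₂}ᶜ
  — 6 sets.
Iteration 2: +1 →
  {x₂, x₃}  = {x₃} ∪ {x₂}
  — 7 sets.
Iteration 3: 1 new —
  {x₁}  = {x₂, x₃}ᶜ
  — 8 sets.
Iteration 4: stable.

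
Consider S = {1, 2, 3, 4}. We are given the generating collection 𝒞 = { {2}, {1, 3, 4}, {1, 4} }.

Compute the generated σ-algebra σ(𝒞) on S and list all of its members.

σ(𝒞) = { {}, {2}, {3}, {1, 4}, {2, 3}, {1, 2, 4}, {1, 3, 4}, S }

Check:
Seed the family with 𝒞 together with ∅ and S: { {}, {2}, {1, 4}, {1, 3, 4}, S }.
Pass 1: 2 new —
  {2, 3}  = ᶜ of {1, 4}
  {1, 2, 4}  = {1, 4} ∪ {2}
  — 7 sets.
Pass 2 adds 1:
  {3}  = ᶜ of {1, 2, 4}
  — 8 sets.
Pass 3: already closed under ᶜ and ∪.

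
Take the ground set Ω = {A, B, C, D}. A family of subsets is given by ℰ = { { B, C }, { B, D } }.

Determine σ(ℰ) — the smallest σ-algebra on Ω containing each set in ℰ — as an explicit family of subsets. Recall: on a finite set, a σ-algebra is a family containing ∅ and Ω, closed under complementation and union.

σ(ℰ) (16 sets): { {  }, { A }, { B }, { C }, { D }, { A, B }, { A, C }, { A, D }, { B, C }, { B, D }, { C, D }, { A, B, C }, { A, B, D }, { A, C, D }, { B, C, D }, Ω }

Derivation:
Begin from { {  }, { B, C }, { B, D }, Ω } (that is, ℰ plus ∅ and Ω).
Round 1: +3 →
  { A, C }  = ᶜ of { B, D }
  { A, D }  = ᶜ of { B, C }
  { B, C, D }  = { B, D } ∪ { B, C }
  [7 total]
Round 2: 4 new —
  { A }  = ᶜ of { B, C, D }
  { A, B, C }  = { B, C } ∪ { A, C }
  { A, B, D }  = { A, D } ∪ { B, D }
  { A, C, D }  = { A, D } ∪ { A, C }
  [11 total]
Round 3 (3 new):
  { B }  = ᶜ of { A, C, D }
  { C }  = ᶜ of { A, B, D }
  { D }  = ᶜ of { A, B, C }
  [14 total]
Round 4 adds 2:
  { A, B }  = { B } ∪ { A }
  { C, D }  = { C } ∪ { D }
  [16 total]
Round 5: closed — nothing new.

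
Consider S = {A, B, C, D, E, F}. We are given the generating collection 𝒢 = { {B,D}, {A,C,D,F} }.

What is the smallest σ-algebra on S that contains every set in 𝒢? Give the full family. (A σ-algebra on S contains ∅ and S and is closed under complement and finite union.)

σ(𝒢) (16 sets): { ∅, {B}, {D}, {E}, {B,D}, {B,E}, {D,E}, {A,C,F}, {B,D,E}, {A,B,C,F}, {A,C,D,F}, {A,C,E,F}, {A,B,C,D,F}, {A,B,C,E,F}, {A,C,D,E,F}, S }

Trace:
Initial family (4 sets): { ∅, {B,D}, {A,C,D,F}, S }.
Step 1 adds 3:
  {B,E}  = complement {A,C,D,F}
  {A,C,E,F}  = complement {B,D}
  {A,B,C,D,F}  = {A,C,D,F} ∪ {B,D}
Step 2. New:
  {E}  = complement {A,B,C,D,F}
  {B,D,E}  = {B,E} ∪ {B,D}
  {A,B,C,E,F}  = {A,C,E,F} ∪ {B,E}
  {A,C,D,E,F}  = {A,C,E,F} ∪ {A,C,D,F}
Step 3: 3 new —
  {B}  = complement {A,C,D,E,F}
  {D}  = complement {A,B,C,E,F}
  {A,C,F}  = complement {B,D,E}
Step 4 adds 2:
  {D,E}  = {D} ∪ {E}
  {A,B,C,F}  = {A,C,F} ∪ {B}
Step 5: no new sets; the family is a σ-algebra.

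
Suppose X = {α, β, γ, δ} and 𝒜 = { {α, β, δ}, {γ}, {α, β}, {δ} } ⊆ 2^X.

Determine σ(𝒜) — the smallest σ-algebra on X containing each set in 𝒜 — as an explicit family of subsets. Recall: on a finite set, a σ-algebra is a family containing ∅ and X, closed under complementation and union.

σ(𝒜) (8 sets): { ∅, {γ}, {δ}, {α, β}, {γ, δ}, {α, β, γ}, {α, β, δ}, X }

Derivation:
Take S₀ = 𝒜 ∪ {∅, X} = { ∅, {γ}, {δ}, {α, β}, {α, β, δ}, X }.
Step 1 adds 2:
  {γ, δ}  = complement {α, β}
  {α, β, γ}  = complement {δ}
  [8 total]
Step 2: already closed under ᶜ and ∪.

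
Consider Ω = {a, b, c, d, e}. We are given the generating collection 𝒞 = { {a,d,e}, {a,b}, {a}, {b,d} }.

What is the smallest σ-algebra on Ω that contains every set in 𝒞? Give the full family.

Take S₀ = 𝒞 ∪ {∅, Ω} = { {}, {a}, {a,b}, {b,d}, {a,d,e}, Ω }.
Round 1 (6 new):
  {b,c}  = complement {a,d,e}
  {a,b,d}  = {a,b} ∪ {b,d}
  {a,c,e}  = complement {b,d}
  {c,d,e}  = complement {a,b}
  {a,b,d,e}  = {a,d,e} ∪ {a,b}
  {b,c,d,e}  = complement {a}
Round 2 adds 7:
  {c}  = complement {a,b,d,e}
  {c,e}  = complement {a,b,d}
  {a,b,c}  = {a,b} ∪ {b,c}
  {b,c,d}  = {b,c} ∪ {b,d}
  {a,b,c,d}  = {a,b,d} ∪ {b,c}
  {a,b,c,e}  = {a,b} ∪ {a,c,e}
  {a,c,d,e}  = {a,d,e} ∪ {c,d,e}
Round 3 adds 7:
  {b}  = complement {a,c,d,e}
  {d}  = complement {a,b,c,e}
  {e}  = complement {a,b,c,d}
  {a,c}  = {c} ∪ {a}
  {a,e}  = complement {b,c,d}
  {d,e}  = complement {a,b,c}
  {b,c,e}  = {c,e} ∪ {b,c}
Round 4: +6 →
  {a,d}  = complement {b,c,e}
  {b,e}  = {b} ∪ {e}
  {c,d}  = {c} ∪ {d}
  {a,b,e}  = {a,b} ∪ {e}
  {a,c,d}  = {a,c} ∪ {d}
  {b,d,e}  = complement {a,c}
Round 5: already closed under ᶜ and ∪.

σ(𝒞) = { {}, {a}, {b}, {c}, {d}, {e}, {a,b}, {a,c}, {a,d}, {a,e}, {b,c}, {b,d}, {b,e}, {c,d}, {c,e}, {d,e}, {a,b,c}, {a,b,d}, {a,b,e}, {a,c,d}, {a,c,e}, {a,d,e}, {b,c,d}, {b,c,e}, {b,d,e}, {c,d,e}, {a,b,c,d}, {a,b,c,e}, {a,b,d,e}, {a,c,d,e}, {b,c,d,e}, Ω }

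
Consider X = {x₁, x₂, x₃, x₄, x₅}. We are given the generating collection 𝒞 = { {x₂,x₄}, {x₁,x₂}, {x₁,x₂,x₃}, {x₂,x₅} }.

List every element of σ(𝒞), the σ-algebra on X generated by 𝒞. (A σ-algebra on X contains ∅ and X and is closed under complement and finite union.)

Seed the family with 𝒞 together with ∅ and X: { {}, {x₁,x₂}, {x₂,x₄}, {x₂,x₅}, {x₁,x₂,x₃}, X }.
Pass 1. New:
  {x₄,x₅}  = X∖{x₁,x₂,x₃}
  {x₁,x₂,x₄}  = {x₁,x₂} ∪ {x₂,x₄}
  {x₁,x₂,x₅}  = {x₂,x₅} ∪ {x₁,x₂}
  {x₁,x₃,x₄}  = X∖{x₂,x₅}
  {x₁,x₃,x₅}  = X∖{x₂,x₄}
  {x₂,x₄,x₅}  = {x₂,x₅} ∪ {x₂,x₄}
  {x₃,x₄,x₅}  = X∖{x₁,x₂}
  {x₁,x₂,x₃,x₄}  = {x₁,x₂,x₃} ∪ {x₂,x₄}
  {x₁,x₂,x₃,x₅}  = {x₂,x₅} ∪ {x₁,x₂,x₃}
  [15 total]
Pass 2 (8 new):
  {x₄}  = X∖{x₁,x₂,x₃,x₅}
  {x₅}  = X∖{x₁,x₂,x₃,x₄}
  {x₁,x₃}  = X∖{x₂,x₄,x₅}
  {x₃,x₄}  = X∖{x₁,x₂,x₅}
  {x₃,x₅}  = X∖{x₁,x₂,x₄}
  {x₁,x₂,x₄,x₅}  = {x₂,x₅} ∪ {x₁,x₂,x₄}
  {x₁,x₃,x₄,x₅}  = {x₃,x₄,x₅} ∪ {x₁,x₃,x₅}
  {x₂,x₃,x₄,x₅}  = {x₂,x₅} ∪ {x₃,x₄,x₅}
  [23 total]
Pass 3: +5 →
  {x₁}  = X∖{x₂,x₃,x₄,x₅}
  {x₂}  = X∖{x₁,x₃,x₄,x₅}
  {x₃}  = X∖{x₁,x₂,x₄,x₅}
  {x₂,x₃,x₄}  = {x₃,x₄} ∪ {x₂,x₄}
  {x₂,x₃,x₅}  = {x₂,x₅} ∪ {x₃,x₅}
  [28 total]
Pass 4: 4 new —
  {x₁,x₄}  = X∖{x₂,x₃,x₅}
  {x₁,x₅}  = X∖{x₂,x₃,x₄}
  {x₂,x₃}  = {x₂} ∪ {x₃}
  {x₁,x₄,x₅}  = {x₄,x₅} ∪ {x₁}
  [32 total]
Pass 5: stable.

Therefore σ(𝒞) = { {}, {x₁}, {x₂}, {x₃}, {x₄}, {x₅}, {x₁,x₂}, {x₁,x₃}, {x₁,x₄}, {x₁,x₅}, {x₂,x₃}, {x₂,x₄}, {x₂,x₅}, {x₃,x₄}, {x₃,x₅}, {x₄,x₅}, {x₁,x₂,x₃}, {x₁,x₂,x₄}, {x₁,x₂,x₅}, {x₁,x₃,x₄}, {x₁,x₃,x₅}, {x₁,x₄,x₅}, {x₂,x₃,x₄}, {x₂,x₃,x₅}, {x₂,x₄,x₅}, {x₃,x₄,x₅}, {x₁,x₂,x₃,x₄}, {x₁,x₂,x₃,x₅}, {x₁,x₂,x₄,x₅}, {x₁,x₃,x₄,x₅}, {x₂,x₃,x₄,x₅}, X } (|σ(𝒞)| = 32).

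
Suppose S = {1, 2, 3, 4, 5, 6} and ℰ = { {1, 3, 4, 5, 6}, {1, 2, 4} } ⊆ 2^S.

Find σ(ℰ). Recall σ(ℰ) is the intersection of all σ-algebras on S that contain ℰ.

Seed the family with ℰ together with ∅ and S: { {}, {1, 2, 4}, {1, 3, 4, 5, 6}, S }.
Step 1: +2 →
  {2}  = ᶜ of {1, 3, 4, 5, 6}
  {3, 5, 6}  = ᶜ of {1, 2, 4}
  |family| = 6
Step 2 adds 1:
  {2, 3, 5, 6}  = {3, 5, 6} ∪ {2}
  |family| = 7
Step 3 (1 new):
  {1, 4}  = ᶜ of {2, 3, 5, 6}
  |family| = 8
Step 4 adds nothing — fixpoint reached.

|σ(ℰ)| = 8.  σ(ℰ) = { {}, {2}, {1, 4}, {1, 2, 4}, {3, 5, 6}, {2, 3, 5, 6}, {1, 3, 4, 5, 6}, S }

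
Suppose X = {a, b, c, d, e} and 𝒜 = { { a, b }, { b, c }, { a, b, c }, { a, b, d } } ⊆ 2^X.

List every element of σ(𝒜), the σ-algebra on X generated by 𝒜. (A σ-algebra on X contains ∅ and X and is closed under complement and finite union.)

Start: 𝒜 ∪ {∅, X} = { ∅, { a, b }, { b, c }, { a, b, c }, { a, b, d }, X }.
Step 1. New:
  { c, e }  = complement { a, b, d }
  { d, e }  = complement { a, b, c }
  { a, d, e }  = complement { b, c }
  { c, d, e }  = complement { a, b }
  { a, b, c, d }  = { b, c } ∪ { a, b, d }
Step 2: 6 new —
  { e }  = complement { a, b, c, d }
  { b, c, e }  = { b, c } ∪ { c, e }
  { a, b, c, e }  = { a, b, c } ∪ { c, e }
  { a, b, d, e }  = { a, d, e } ∪ { a, b }
  { a, c, d, e }  = { a, d, e } ∪ { c, d, e }
  { b, c, d, e }  = { c, d, e } ∪ { b, c }
Step 3. New:
  { a }  = complement { b, c, d, e }
  { b }  = complement { a, c, d, e }
  { c }  = complement { a, b, d, e }
  { d }  = complement { a, b, c, e }
  { a, d }  = complement { b, c, e }
  { a, b, e }  = { a, b } ∪ { e }
Step 4 (9 new):
  { a, c }  = { c } ∪ { a }
  { a, e }  = { e } ∪ { a }
  { b, d }  = { b } ∪ { d }
  { b, e }  = { b } ∪ { e }
  { c, d }  = complement { a, b, e }
  { a, c, d }  = { c } ∪ { a, d }
  { a, c, e }  = { c, e } ∪ { a }
  { b, c, d }  = { b, c } ∪ { d }
  { b, d, e }  = { b } ∪ { d, e }
Step 5: already closed under ᶜ and ∪.

σ(𝒜) = { ∅, { a }, { b }, { c }, { d }, { e }, { a, b }, { a, c }, { a, d }, { a, e }, { b, c }, { b, d }, { b, e }, { c, d }, { c, e }, { d, e }, { a, b, c }, { a, b, d }, { a, b, e }, { a, c, d }, { a, c, e }, { a, d, e }, { b, c, d }, { b, c, e }, { b, d, e }, { c, d, e }, { a, b, c, d }, { a, b, c, e }, { a, b, d, e }, { a, c, d, e }, { b, c, d, e }, X }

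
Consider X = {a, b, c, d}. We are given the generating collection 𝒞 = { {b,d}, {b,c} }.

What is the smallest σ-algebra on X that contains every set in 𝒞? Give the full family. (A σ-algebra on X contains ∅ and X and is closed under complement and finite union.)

Begin from { {}, {b,c}, {b,d}, X } (that is, 𝒞 plus ∅ and X).
Pass 1 adds 3:
  {a,c}  = ᶜ of {b,d}
  {a,d}  = ᶜ of {b,c}
  {b,c,d}  = {b,d} ∪ {b,c}
Pass 2 (4 new):
  {a}  = ᶜ of {b,c,d}
  {a,b,c}  = {b,c} ∪ {a,c}
  {a,b,d}  = {a,d} ∪ {b,d}
  {a,c,d}  = {a,d} ∪ {a,c}
Pass 3: 3 new —
  {b}  = ᶜ of {a,c,d}
  {c}  = ᶜ of {a,b,d}
  {d}  = ᶜ of {a,b,c}
Pass 4 adds 2:
  {a,b}  = {b} ∪ {a}
  {c,d}  = {c} ∪ {d}
Pass 5: already closed under ᶜ and ∪.

Hence σ(𝒞) has 16 members: { {}, {a}, {b}, {c}, {d}, {a,b}, {a,c}, {a,d}, {b,c}, {b,d}, {c,d}, {a,b,c}, {a,b,d}, {a,c,d}, {b,c,d}, X }.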